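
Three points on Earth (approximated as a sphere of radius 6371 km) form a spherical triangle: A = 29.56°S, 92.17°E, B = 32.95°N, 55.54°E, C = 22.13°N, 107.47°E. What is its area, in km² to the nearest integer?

17911779 km²

Side lengths (central angles): a = 0.8173, b = 0.9381, c = 1.2478 rad; semiperimeter s = 1.5015.
By l'Huilier's theorem, tan(E/4) = √[tan(s/2) tan((s−a)/2) tan((s−b)/2) tan((s−c)/2)], giving spherical excess E = 0.4413 rad.
Area = E·R² = 0.4413 × (6371)² ≈ 17911779 km².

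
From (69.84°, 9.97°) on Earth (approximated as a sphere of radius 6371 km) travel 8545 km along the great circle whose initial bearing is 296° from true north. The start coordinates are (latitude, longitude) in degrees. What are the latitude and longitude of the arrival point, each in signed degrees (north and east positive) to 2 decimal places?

21.14°, -100.25°

Angular distance δ = d/R = 8545/6371 = 1.34123 rad; initial bearing θ = 5.1662 rad.
sin φ₂ = sin φ₁ cos δ + cos φ₁ sin δ cos θ = (0.9387)(0.2276) + (0.3446)(0.9738)(0.4384) = 0.3607, so φ₂ = 21.14°.
Δλ = atan2(sin θ sin δ cos φ₁, cos δ − sin φ₁ sin φ₂) = atan2(-0.3016, -0.1111) = -110.216°.
λ₂ = 9.970° − 110.216° = -100.25°.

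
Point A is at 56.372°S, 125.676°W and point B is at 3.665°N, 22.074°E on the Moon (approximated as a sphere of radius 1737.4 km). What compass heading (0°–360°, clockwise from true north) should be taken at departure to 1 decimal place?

141.4°

With φ₁ = -0.9839, φ₂ = 0.0640, Δλ = 2.5787 rad, the forward-azimuth formula gives
θ = atan2( sin Δλ cos φ₂ , cos φ₁ sin φ₂ − sin φ₁ cos φ₂ cos Δλ ) = atan2(0.5325, -0.6674) = 141.41°.
So the initial bearing is 141.4°.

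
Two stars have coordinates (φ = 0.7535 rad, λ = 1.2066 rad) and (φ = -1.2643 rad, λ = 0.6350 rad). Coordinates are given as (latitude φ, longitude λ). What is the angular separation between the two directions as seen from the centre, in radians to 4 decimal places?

2.0570 rad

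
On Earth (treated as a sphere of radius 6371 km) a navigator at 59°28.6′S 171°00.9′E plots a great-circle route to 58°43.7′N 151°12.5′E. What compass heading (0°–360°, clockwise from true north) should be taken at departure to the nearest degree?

With φ₁ = -1.0381, φ₂ = 1.0250, Δλ = -0.3457 rad, the forward-azimuth formula gives
θ = atan2( sin Δλ cos φ₂ , cos φ₁ sin φ₂ − sin φ₁ cos φ₂ cos Δλ ) = atan2(-0.1759, 0.8548) = -11.63°.
Adding 360° brings this into [0°, 360°): 348°.

348°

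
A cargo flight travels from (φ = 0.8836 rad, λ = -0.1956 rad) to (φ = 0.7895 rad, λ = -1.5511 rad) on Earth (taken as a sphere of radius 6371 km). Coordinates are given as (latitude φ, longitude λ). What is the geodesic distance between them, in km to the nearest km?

In radians: φ₁ = 0.8836, φ₂ = 0.7895, Δλ = -77.664° = -1.3555 rad.
cos c = sin φ₁ sin φ₂ + cos φ₁ cos φ₂ cos Δλ = (0.7730)(0.7100) + (0.6344)(0.7042)(0.2136) = 0.64429,
so c = arccos(0.64429) = 0.87070 rad.
Distance = R·c = 6371 × 0.8707 ≈ 5547 km.

5547 km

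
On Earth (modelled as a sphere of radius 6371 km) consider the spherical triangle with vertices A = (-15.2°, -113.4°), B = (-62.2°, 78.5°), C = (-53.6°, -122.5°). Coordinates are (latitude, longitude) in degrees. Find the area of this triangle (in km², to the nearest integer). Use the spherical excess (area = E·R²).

1261676 km²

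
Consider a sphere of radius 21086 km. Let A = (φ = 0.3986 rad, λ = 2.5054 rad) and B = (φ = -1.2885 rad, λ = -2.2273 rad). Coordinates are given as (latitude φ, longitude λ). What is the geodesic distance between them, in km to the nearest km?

In radians: φ₁ = 0.3986, φ₂ = -1.2885, Δλ = 88.836° = 1.5505 rad.
cos c = sin φ₁ sin φ₂ + cos φ₁ cos φ₂ cos Δλ = (0.3881)(-0.9604) + (0.9216)(0.2786)(0.0203) = -0.36755,
so c = arccos(-0.36755) = 1.94717 rad.
Distance = R·c = 21086 × 1.9472 ≈ 41058 km.

41058 km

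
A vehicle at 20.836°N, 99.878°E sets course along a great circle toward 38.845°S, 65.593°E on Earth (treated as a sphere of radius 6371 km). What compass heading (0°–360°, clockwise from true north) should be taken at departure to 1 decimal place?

208.3°

Δλ = -34.285° = -0.5984 rad.
y = sin Δλ · cos φ₂ = (-0.5633)(0.7788) = -0.4387
x = cos φ₁ sin φ₂ − sin φ₁ cos φ₂ cos Δλ = (0.9346)(-0.6272) − (0.3557)(0.7788)(0.8262) = -0.8151
θ = atan2(y, x) = -151.71°; adding 360° gives 208.3°.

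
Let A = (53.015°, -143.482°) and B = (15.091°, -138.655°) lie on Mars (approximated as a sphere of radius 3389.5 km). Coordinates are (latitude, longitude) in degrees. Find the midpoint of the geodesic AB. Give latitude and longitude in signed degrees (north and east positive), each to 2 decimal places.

34.08°, -140.51°

Central angle δ = 0.6652 rad. Interpolating on the sphere with fraction f = 0.5:
P = [sin((1−f)δ)·A + sin(fδ)·B] / sin δ = 0.5290·A + 0.5290·B in Cartesian coordinates,
giving P = (-0.6392, -0.5268, 0.5603), i.e. latitude 34.08°, longitude -140.51°.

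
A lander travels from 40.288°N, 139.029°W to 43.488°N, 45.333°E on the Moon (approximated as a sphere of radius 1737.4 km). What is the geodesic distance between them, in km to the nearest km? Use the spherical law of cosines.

With latitudes φ₁ = 40.288°, φ₂ = 43.488° and longitude difference Δλ = -175.638°:
cos c = sin φ₁ sin φ₂ + cos φ₁ cos φ₂ cos Δλ = (0.6466)(0.6882) + (0.7628)(0.7255)(-0.9971) = -0.10681,
so c = arccos(-0.10681) = 1.67781 rad.
Distance = R·c = 1737.4 × 1.6778 ≈ 2915 km.

2915 km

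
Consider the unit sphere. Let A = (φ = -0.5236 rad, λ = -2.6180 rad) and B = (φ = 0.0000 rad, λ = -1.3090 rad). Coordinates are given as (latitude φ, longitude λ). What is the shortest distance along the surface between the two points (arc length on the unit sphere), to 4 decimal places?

With latitudes φ₁ = -30.000°, φ₂ = 0.000° and longitude difference Δλ = 75.000°:
cos c = sin φ₁ sin φ₂ + cos φ₁ cos φ₂ cos Δλ = (-0.5000)(0.0000) + (0.8660)(1.0000)(0.2588) = 0.22414,
so c = arccos(0.22414) = 1.34473 rad.
On the unit sphere the arc length equals the central angle: 1.3447.

1.3447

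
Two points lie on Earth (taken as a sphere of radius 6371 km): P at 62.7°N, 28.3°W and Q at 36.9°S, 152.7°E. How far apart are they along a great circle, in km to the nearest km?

Let φ₁ = 1.0943 rad, φ₂ = -0.6440 rad, and Δλ = -3.1241 rad.
cos c = sin φ₁ sin φ₂ + cos φ₁ cos φ₂ cos Δλ = (0.8886)(-0.6004) + (0.4586)(0.7997)(-0.9998) = -0.90026,
so c = arccos(-0.90026) = 2.69117 rad.
Distance = R·c = 6371 × 2.6912 ≈ 17145 km.

17145 km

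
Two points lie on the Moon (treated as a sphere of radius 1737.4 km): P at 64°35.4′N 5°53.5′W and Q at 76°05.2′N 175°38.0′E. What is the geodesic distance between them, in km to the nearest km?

1192 km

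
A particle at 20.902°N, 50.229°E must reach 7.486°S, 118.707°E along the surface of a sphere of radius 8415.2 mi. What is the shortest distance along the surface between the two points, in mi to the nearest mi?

10713 mi

Let φ₁ = 0.3648 rad, φ₂ = -0.1307 rad, and Δλ = 1.1952 rad.
Haversine: a = sin²(Δφ/2) + cos φ₁ cos φ₂ sin²(Δλ/2) = 0.0601 + (0.9342)(0.9915)(0.3166) = 0.35334.
Central angle c = 2·arcsin(√a) = 1.27311 rad.
Distance = R·c = 8415.2 × 1.2731 ≈ 10713 mi.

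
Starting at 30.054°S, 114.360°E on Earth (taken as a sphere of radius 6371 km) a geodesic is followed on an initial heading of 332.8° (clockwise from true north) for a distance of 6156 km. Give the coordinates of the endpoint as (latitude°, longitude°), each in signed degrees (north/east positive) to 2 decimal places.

20.41°, 90.70°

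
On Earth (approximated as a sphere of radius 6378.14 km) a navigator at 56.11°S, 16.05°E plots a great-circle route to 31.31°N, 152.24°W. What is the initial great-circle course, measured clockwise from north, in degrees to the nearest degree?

With φ₁ = -0.9793, φ₂ = 0.5465, Δλ = -2.9372 rad, the forward-azimuth formula gives
θ = atan2( sin Δλ cos φ₂ , cos φ₁ sin φ₂ − sin φ₁ cos φ₂ cos Δλ ) = atan2(-0.1734, -0.4047) = -156.81°.
Adding 360° brings this into [0°, 360°): 203°.

203°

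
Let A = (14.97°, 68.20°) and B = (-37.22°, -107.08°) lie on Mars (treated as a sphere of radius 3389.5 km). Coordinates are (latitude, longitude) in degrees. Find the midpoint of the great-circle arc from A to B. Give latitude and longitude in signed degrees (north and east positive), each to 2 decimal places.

-61.97°, 47.39°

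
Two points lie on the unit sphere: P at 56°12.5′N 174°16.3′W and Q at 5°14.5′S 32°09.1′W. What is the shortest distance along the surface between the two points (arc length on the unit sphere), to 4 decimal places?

2.1096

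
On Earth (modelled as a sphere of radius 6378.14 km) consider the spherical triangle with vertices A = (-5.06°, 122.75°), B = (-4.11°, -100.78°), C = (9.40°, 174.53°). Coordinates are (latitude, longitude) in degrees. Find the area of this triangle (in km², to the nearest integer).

21028396 km²

Side lengths (central angles): a = 1.4914, b = 0.9353, c = 2.3660 rad; semiperimeter s = 2.3963.
By l'Huilier's theorem, tan(E/4) = √[tan(s/2) tan((s−a)/2) tan((s−b)/2) tan((s−c)/2)], giving spherical excess E = 0.5169 rad.
Area = E·R² = 0.5169 × (6378.14)² ≈ 21028396 km².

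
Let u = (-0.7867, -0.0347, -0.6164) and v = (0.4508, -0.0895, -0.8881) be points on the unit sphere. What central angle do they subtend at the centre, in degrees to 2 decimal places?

u·v = 0.1959; |u| = 1.0000, |v| = 1.0000.
cos θ = (u·v)/(|u||v|) = 0.1959, so θ = 78.70°.

78.70°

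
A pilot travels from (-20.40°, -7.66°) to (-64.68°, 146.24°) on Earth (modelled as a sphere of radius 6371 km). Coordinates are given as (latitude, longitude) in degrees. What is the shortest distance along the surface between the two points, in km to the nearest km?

Let φ₁ = -0.3560 rad, φ₂ = -1.1289 rad, and Δλ = 2.6861 rad.
cos c = sin φ₁ sin φ₂ + cos φ₁ cos φ₂ cos Δλ = (-0.3486)(-0.9039) + (0.9373)(0.4277)(-0.8980) = -0.04489,
so c = arccos(-0.04489) = 1.61570 rad.
Distance = R·c = 6371 × 1.6157 ≈ 10294 km.

10294 km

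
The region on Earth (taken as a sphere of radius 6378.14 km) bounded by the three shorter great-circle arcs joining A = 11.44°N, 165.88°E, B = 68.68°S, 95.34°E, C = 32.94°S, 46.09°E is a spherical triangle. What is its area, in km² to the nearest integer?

Side lengths (central angles): a = 0.7874, b = 2.1136, c = 1.6369 rad; semiperimeter s = 2.2689.
By l'Huilier's theorem, tan(E/4) = √[tan(s/2) tan((s−a)/2) tan((s−b)/2) tan((s−c)/2)], giving spherical excess E = 0.8791 rad.
Area = E·R² = 0.8791 × (6378.14)² ≈ 35763405 km².

35763405 km²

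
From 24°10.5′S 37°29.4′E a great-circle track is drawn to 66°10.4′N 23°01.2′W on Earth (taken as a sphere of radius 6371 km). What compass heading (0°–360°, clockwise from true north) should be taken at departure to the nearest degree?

Δλ = -60.510° = -1.0561 rad.
y = sin Δλ · cos φ₂ = (-0.8704)(0.4040) = -0.3516
x = cos φ₁ sin φ₂ − sin φ₁ cos φ₂ cos Δλ = (0.9123)(0.9148) − (-0.4095)(0.4040)(0.4923) = 0.9160
θ = atan2(y, x) = -21.00°; adding 360° gives 339°.

339°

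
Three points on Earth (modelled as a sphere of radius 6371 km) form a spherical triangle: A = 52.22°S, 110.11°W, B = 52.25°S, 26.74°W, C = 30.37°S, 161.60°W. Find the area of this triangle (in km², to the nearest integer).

7329496 km²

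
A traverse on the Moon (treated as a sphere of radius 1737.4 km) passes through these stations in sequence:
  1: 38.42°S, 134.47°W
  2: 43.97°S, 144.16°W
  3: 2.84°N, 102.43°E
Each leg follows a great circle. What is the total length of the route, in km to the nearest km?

Leg 1→2: central angle 0.1597 rad, distance 277.5 km.
Leg 2→3: central angle 1.8965 rad, distance 3295.0 km.
Total: 277.5 + 3295.0 ≈ 3573 km.

3573 km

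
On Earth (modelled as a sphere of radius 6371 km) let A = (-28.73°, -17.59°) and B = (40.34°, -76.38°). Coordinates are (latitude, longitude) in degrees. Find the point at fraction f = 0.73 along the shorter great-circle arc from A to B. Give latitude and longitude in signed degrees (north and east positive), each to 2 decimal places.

Central angle δ = 1.5356 rad. Interpolating on the sphere with fraction f = 0.73:
P = [sin((1−f)δ)·A + sin(fδ)·B] / sin δ = 0.4031·A + 0.9011·B in Cartesian coordinates,
giving P = (0.4987, -0.7743, 0.3895), i.e. latitude 22.93°, longitude -57.22°.

22.93°, -57.22°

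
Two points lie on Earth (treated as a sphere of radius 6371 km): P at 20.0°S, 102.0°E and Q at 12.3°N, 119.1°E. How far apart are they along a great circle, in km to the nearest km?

Let φ₁ = -0.3491 rad, φ₂ = 0.2147 rad, and Δλ = 0.2985 rad.
cos c = sin φ₁ sin φ₂ + cos φ₁ cos φ₂ cos Δλ = (-0.3420)(0.2130) + (0.9397)(0.9770)(0.9558) = 0.80467,
so c = arccos(0.80467) = 0.63567 rad.
Distance = R·c = 6371 × 0.6357 ≈ 4050 km.

4050 km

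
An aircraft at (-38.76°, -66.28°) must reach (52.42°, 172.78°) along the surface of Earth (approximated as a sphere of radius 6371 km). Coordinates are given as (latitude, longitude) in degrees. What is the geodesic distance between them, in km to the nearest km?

In radians: φ₁ = -0.6765, φ₂ = 0.9149, Δλ = -120.940° = -2.1108 rad.
cos c = sin φ₁ sin φ₂ + cos φ₁ cos φ₂ cos Δλ = (-0.6261)(0.7925) + (0.7798)(0.6099)(-0.5141) = -0.74066,
so c = arccos(-0.74066) = 2.40485 rad.
Distance = R·c = 6371 × 2.4048 ≈ 15321 km.

15321 km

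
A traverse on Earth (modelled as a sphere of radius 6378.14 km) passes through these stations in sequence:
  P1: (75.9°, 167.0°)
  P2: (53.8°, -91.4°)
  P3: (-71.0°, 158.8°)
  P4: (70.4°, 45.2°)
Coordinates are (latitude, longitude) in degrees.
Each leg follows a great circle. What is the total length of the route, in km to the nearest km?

38531 km

Leg P1→P2: central angle 0.7171 rad, distance 4573.7 km.
Leg P2→P3: central angle 2.5466 rad, distance 16242.3 km.
Leg P3→P4: central angle 2.7775 rad, distance 17715.4 km.
Total: 4573.7 + 16242.3 + 17715.4 ≈ 38531 km.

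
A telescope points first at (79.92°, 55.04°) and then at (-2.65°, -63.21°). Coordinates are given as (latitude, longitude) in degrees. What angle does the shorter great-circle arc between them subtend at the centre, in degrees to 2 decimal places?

Let φ₁ = 1.3949 rad, φ₂ = -0.0463 rad, and Δλ = -2.0639 rad.
Haversine: a = sin²(Δφ/2) + cos φ₁ cos φ₂ sin²(Δλ/2) = 0.4353 + (0.1750)(0.9989)(0.7367) = 0.56414.
Central angle c = 2·arcsin(√a) = 1.69943 rad.
So the angular separation is 97.37°.

97.37°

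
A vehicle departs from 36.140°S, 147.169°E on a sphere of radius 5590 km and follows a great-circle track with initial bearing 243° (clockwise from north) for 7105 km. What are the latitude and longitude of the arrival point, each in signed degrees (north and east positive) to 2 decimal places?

-31.63°, 56.00°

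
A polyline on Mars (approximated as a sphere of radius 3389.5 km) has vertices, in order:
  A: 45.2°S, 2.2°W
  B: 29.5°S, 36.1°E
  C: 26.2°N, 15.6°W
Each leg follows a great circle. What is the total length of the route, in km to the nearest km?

6411 km

Leg A→B: central angle 0.5904 rad, distance 2001.3 km.
Leg B→C: central angle 1.3009 rad, distance 4409.5 km.
Total: 2001.3 + 4409.5 ≈ 6411 km.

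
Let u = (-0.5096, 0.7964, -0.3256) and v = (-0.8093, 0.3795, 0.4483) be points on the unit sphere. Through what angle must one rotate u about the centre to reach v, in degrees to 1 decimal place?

55.3°

u·v = 0.5687; |u| = 1.0000, |v| = 1.0000.
cos θ = (u·v)/(|u||v|) = 0.5687, so θ = 55.3°.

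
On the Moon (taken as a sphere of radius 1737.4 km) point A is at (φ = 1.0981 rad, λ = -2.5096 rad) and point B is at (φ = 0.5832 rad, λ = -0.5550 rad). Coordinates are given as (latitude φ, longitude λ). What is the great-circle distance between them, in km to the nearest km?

2112 km

In radians: φ₁ = 1.0981, φ₂ = 0.5832, Δλ = 111.990° = 1.9546 rad.
cos c = sin φ₁ sin φ₂ + cos φ₁ cos φ₂ cos Δλ = (0.8903)(0.5507) + (0.4553)(0.8347)(-0.3745) = 0.34801,
so c = arccos(0.34801) = 1.21535 rad.
Distance = R·c = 1737.4 × 1.2154 ≈ 2112 km.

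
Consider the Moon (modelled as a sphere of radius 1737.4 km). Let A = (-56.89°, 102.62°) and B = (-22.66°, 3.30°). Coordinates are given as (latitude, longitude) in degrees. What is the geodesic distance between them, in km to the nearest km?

With latitudes φ₁ = -56.890°, φ₂ = -22.660° and longitude difference Δλ = -99.320°:
cos c = sin φ₁ sin φ₂ + cos φ₁ cos φ₂ cos Δλ = (-0.8376)(-0.3853) + (0.5462)(0.9228)(-0.1619) = 0.24107,
so c = arccos(0.24107) = 1.32733 rad.
Distance = R·c = 1737.4 × 1.3273 ≈ 2306 km.

2306 km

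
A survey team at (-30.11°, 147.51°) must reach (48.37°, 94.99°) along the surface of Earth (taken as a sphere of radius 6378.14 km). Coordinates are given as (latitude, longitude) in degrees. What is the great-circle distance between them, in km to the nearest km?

10180 km

Let φ₁ = -0.5255 rad, φ₂ = 0.8442 rad, and Δλ = -0.9166 rad.
cos c = sin φ₁ sin φ₂ + cos φ₁ cos φ₂ cos Δλ = (-0.5017)(0.7475) + (0.8651)(0.6643)(0.6085) = -0.02529,
so c = arccos(-0.02529) = 1.59608 rad.
Distance = R·c = 6378.14 × 1.5961 ≈ 10180 km.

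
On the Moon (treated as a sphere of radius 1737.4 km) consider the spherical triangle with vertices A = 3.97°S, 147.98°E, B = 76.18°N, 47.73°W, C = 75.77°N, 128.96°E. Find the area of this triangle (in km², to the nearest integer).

481448 km²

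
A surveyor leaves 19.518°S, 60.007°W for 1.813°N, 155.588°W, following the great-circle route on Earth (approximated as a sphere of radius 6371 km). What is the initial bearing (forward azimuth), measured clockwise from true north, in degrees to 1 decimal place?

269.8°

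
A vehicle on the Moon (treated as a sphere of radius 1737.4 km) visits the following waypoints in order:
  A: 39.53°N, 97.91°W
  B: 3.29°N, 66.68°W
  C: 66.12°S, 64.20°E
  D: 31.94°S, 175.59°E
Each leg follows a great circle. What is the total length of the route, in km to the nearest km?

6776 km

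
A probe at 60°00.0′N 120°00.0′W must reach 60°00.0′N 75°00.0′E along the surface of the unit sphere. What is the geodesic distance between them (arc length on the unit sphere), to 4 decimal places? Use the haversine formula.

1.0373

In radians: φ₁ = 1.0472, φ₂ = 1.0472, Δλ = -165.000° = -2.8798 rad.
Haversine: a = sin²(Δφ/2) + cos φ₁ cos φ₂ sin²(Δλ/2) = 0.0000 + (0.5000)(0.5000)(0.9830) = 0.24574.
Central angle c = 2·arcsin(√a) = 1.03733 rad.
On the unit sphere the arc length equals the central angle: 1.0373.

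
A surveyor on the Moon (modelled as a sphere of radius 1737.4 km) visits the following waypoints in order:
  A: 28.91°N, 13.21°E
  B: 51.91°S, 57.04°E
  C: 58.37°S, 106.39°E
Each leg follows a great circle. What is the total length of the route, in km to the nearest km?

Leg A→B: central angle 1.5617 rad, distance 2713.3 km.
Leg B→C: central angle 0.4931 rad, distance 856.7 km.
Total: 2713.3 + 856.7 ≈ 3570 km.

3570 km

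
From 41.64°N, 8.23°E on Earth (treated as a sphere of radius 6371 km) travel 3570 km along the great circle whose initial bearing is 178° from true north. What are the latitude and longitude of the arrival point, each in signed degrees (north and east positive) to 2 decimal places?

9.55°, 9.31°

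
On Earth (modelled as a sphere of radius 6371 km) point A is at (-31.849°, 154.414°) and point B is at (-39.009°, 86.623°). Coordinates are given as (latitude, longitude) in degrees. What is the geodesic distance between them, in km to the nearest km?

Let φ₁ = -0.5559 rad, φ₂ = -0.6808 rad, and Δλ = -1.1832 rad.
cos c = sin φ₁ sin φ₂ + cos φ₁ cos φ₂ cos Δλ = (-0.5277)(-0.6294) + (0.8494)(0.7770)(0.3780) = 0.58164,
so c = arccos(0.58164) = 0.95006 rad.
Distance = R·c = 6371 × 0.9501 ≈ 6053 km.

6053 km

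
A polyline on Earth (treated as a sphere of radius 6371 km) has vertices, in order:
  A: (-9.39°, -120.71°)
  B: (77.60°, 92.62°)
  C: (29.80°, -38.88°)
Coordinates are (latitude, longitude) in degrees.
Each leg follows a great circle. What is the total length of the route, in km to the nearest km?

Leg A→B: central angle 1.9138 rad, distance 12193.1 km.
Leg B→C: central angle 1.2005 rad, distance 7648.3 km.
Total: 12193.1 + 7648.3 ≈ 19841 km.

19841 km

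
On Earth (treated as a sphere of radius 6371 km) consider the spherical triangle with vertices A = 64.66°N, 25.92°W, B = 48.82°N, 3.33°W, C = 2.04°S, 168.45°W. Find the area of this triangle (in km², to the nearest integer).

3516270 km²

Side lengths (central angles): a = 2.2953, b = 1.9516, c = 0.3470 rad; semiperimeter s = 2.2969.
By l'Huilier's theorem, tan(E/4) = √[tan(s/2) tan((s−a)/2) tan((s−b)/2) tan((s−c)/2)], giving spherical excess E = 0.0866 rad.
Area = E·R² = 0.0866 × (6371)² ≈ 3516270 km².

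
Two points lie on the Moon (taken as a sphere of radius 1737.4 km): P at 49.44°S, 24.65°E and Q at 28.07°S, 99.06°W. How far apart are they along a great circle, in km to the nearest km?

Let φ₁ = -0.8629 rad, φ₂ = -0.4899 rad, and Δλ = -2.1591 rad.
cos c = sin φ₁ sin φ₂ + cos φ₁ cos φ₂ cos Δλ = (-0.7597)(-0.4705) + (0.6502)(0.8824)(-0.5550) = 0.03906,
so c = arccos(0.03906) = 1.53173 rad.
Distance = R·c = 1737.4 × 1.5317 ≈ 2661 km.

2661 km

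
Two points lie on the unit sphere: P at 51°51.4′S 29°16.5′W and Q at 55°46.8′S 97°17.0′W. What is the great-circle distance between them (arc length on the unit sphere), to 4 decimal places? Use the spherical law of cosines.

With latitudes φ₁ = -51.857°, φ₂ = -55.780° and longitude difference Δλ = -68.008°:
cos c = sin φ₁ sin φ₂ + cos φ₁ cos φ₂ cos Δλ = (-0.7865)(-0.8269) + (0.6176)(0.5624)(0.3745) = 0.78039,
so c = arccos(0.78039) = 0.67551 rad.
On the unit sphere the arc length equals the central angle: 0.6755.

0.6755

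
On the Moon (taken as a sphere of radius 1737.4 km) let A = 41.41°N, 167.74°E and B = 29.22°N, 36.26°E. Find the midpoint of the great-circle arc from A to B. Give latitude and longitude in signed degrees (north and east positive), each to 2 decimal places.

The central angle between A and B is δ = 1.6817 rad.
With f = 0.5, the slerp weights are sin((1−f)δ)/sin δ = 0.7498 and sin(fδ)/sin δ = 0.7498.
Weighted sum of the unit vectors: (0.7498)·(-0.7329,0.1593,0.6614) + (0.7498)·(0.7037,0.5162,0.4882) = (-0.0219, 0.5065, 0.8620).
Converting back: φ = atan2(z, √(x²+y²)) = 59.54°, λ = atan2(y, x) = 92.47°.

59.54°, 92.47°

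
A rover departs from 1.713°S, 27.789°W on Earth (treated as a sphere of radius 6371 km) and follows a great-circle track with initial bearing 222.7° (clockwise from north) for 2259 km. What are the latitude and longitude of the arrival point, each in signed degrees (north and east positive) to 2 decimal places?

-16.44°, -42.00°

Angular distance δ = d/R = 2259/6371 = 0.35458 rad; initial bearing θ = 3.8868 rad.
sin φ₂ = sin φ₁ cos δ + cos φ₁ sin δ cos θ = (-0.0299)(0.9378) + (0.9996)(0.3472)(-0.7349) = -0.2831, so φ₂ = -16.44°.
Δλ = atan2(sin θ sin δ cos φ₁, cos δ − sin φ₁ sin φ₂) = atan2(-0.2353, 0.9293) = -14.211°.
λ₂ = -27.789° − 14.211° = -42.00°.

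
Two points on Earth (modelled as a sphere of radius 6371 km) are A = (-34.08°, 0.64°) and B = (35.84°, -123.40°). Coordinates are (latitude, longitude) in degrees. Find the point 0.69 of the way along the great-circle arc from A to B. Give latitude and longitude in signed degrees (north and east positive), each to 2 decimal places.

17.32°, -81.00°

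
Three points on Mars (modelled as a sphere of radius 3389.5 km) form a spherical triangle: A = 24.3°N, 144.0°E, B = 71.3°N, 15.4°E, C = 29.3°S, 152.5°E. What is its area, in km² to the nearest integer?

Side lengths (central angles): a = 2.3028, b = 0.9463, c = 1.3618 rad; semiperimeter s = 2.3054.
By l'Huilier's theorem, tan(E/4) = √[tan(s/2) tan((s−a)/2) tan((s−b)/2) tan((s−c)/2)], giving spherical excess E = 0.1400 rad.
Area = E·R² = 0.1400 × (3389.5)² ≈ 1608564 km².

1608564 km²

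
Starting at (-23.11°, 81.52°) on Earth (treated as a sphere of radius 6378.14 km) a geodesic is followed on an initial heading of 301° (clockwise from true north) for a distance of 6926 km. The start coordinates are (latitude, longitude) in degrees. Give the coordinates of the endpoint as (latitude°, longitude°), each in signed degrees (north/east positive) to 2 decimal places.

13.66°, 30.22°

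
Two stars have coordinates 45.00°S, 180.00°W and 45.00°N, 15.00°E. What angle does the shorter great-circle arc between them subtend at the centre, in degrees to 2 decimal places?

169.41°

Let φ₁ = -0.7854 rad, φ₂ = 0.7854 rad, and Δλ = -2.8798 rad.
Haversine: a = sin²(Δφ/2) + cos φ₁ cos φ₂ sin²(Δλ/2) = 0.5000 + (0.7071)(0.7071)(0.9830) = 0.99148.
Central angle c = 2·arcsin(√a) = 2.95674 rad.
So the angular separation is 169.41°.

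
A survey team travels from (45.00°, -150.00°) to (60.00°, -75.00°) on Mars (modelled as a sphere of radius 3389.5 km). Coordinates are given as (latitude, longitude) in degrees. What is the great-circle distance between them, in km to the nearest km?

2678 km

Let φ₁ = 0.7854 rad, φ₂ = 1.0472 rad, and Δλ = 1.3090 rad.
cos c = sin φ₁ sin φ₂ + cos φ₁ cos φ₂ cos Δλ = (0.7071)(0.8660) + (0.7071)(0.5000)(0.2588) = 0.70388,
so c = arccos(0.70388) = 0.78995 rad.
Distance = R·c = 3389.5 × 0.7900 ≈ 2678 km.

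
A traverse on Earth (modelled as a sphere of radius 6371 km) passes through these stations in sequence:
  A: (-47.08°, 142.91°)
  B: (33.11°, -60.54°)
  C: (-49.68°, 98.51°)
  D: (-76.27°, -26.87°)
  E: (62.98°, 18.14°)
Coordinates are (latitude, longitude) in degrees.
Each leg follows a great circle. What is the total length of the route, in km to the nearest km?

Leg A→B: central angle 2.7474 rad, distance 17503.8 km.
Leg B→C: central angle 2.7457 rad, distance 17492.7 km.
Leg C→D: central angle 0.8609 rad, distance 5485.0 km.
Leg D→E: central angle 2.4802 rad, distance 15801.6 km.
Total: 17503.8 + 17492.7 + 5485.0 + 15801.6 ≈ 56283 km.

56283 km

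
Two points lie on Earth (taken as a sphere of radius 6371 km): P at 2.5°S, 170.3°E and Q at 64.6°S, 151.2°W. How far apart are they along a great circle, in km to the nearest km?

7560 km

Let φ₁ = -0.0436 rad, φ₂ = -1.1275 rad, and Δλ = 0.6720 rad.
Haversine: a = sin²(Δφ/2) + cos φ₁ cos φ₂ sin²(Δλ/2) = 0.2660 + (0.9990)(0.4289)(0.1087) = 0.31261.
Central angle c = 2·arcsin(√a) = 1.18665 rad.
Distance = R·c = 6371 × 1.1866 ≈ 7560 km.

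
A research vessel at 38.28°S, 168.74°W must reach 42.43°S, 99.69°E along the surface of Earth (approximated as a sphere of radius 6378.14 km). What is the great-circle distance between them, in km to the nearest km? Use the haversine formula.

In radians: φ₁ = -0.6681, φ₂ = -0.7405, Δλ = -91.570° = -1.5982 rad.
Haversine: a = sin²(Δφ/2) + cos φ₁ cos φ₂ sin²(Δλ/2) = 0.0013 + (0.7850)(0.7381)(0.5137) = 0.29895.
Central angle c = 2·arcsin(√a) = 1.15699 rad.
Distance = R·c = 6378.14 × 1.1570 ≈ 7379 km.

7379 km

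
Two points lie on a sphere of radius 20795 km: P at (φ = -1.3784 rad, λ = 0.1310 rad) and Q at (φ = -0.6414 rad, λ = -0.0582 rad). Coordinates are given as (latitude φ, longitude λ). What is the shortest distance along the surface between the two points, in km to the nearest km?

With latitudes φ₁ = -78.977°, φ₂ = -36.750° and longitude difference Δλ = -10.840°:
cos c = sin φ₁ sin φ₂ + cos φ₁ cos φ₂ cos Δλ = (-0.9815)(-0.5983) + (0.1912)(0.8013)(0.9822) = 0.73775,
so c = arccos(0.73775) = 0.74106 rad.
Distance = R·c = 20795 × 0.7411 ≈ 15410 km.

15410 km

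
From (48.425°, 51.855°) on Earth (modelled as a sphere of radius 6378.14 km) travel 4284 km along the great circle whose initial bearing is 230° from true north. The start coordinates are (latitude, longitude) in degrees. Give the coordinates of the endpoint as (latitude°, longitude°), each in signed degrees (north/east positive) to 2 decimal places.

18.67°, 21.64°

Angular distance δ = d/R = 4284/6378.14 = 0.67167 rad; initial bearing θ = 4.0143 rad.
sin φ₂ = sin φ₁ cos δ + cos φ₁ sin δ cos θ = (0.7481)(0.7828) + (0.6636)(0.6223)(-0.6428) = 0.3201, so φ₂ = 18.67°.
Δλ = atan2(sin θ sin δ cos φ₁, cos δ − sin φ₁ sin φ₂) = atan2(-0.3163, 0.5433) = -30.211°.
λ₂ = 51.855° − 30.211° = 21.64°.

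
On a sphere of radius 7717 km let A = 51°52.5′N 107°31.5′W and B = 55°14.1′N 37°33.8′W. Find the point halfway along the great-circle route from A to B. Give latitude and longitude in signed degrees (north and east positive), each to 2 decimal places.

The central angle between A and B is δ = 0.6968 rad.
With f = 0.5, the slerp weights are sin((1−f)δ)/sin δ = 0.5320 and sin(fδ)/sin δ = 0.5320.
Weighted sum of the unit vectors: (0.5320)·(-0.1859,-0.5887,0.7867) + (0.5320)·(0.4520,-0.3476,0.8215) = (0.1416, -0.4981, 0.8555).
Converting back: φ = atan2(z, √(x²+y²)) = 58.81°, λ = atan2(y, x) = -74.14°.

58.81°, -74.14°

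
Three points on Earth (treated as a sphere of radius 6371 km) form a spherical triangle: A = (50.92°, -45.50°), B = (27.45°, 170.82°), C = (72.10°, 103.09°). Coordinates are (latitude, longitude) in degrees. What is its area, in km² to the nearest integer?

21846208 km²

Side lengths (central angles): a = 0.9980, b = 0.9602, c = 1.6638 rad; semiperimeter s = 1.8110.
By l'Huilier's theorem, tan(E/4) = √[tan(s/2) tan((s−a)/2) tan((s−b)/2) tan((s−c)/2)], giving spherical excess E = 0.5382 rad.
Area = E·R² = 0.5382 × (6371)² ≈ 21846208 km².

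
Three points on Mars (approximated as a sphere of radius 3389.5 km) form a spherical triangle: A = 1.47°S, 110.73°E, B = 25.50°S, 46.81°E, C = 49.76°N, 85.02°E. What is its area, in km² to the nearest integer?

7868899 km²

Side lengths (central angles): a = 1.4409, b = 0.9737, c = 1.1508 rad; semiperimeter s = 1.7827.
By l'Huilier's theorem, tan(E/4) = √[tan(s/2) tan((s−a)/2) tan((s−b)/2) tan((s−c)/2)], giving spherical excess E = 0.6849 rad.
Area = E·R² = 0.6849 × (3389.5)² ≈ 7868899 km².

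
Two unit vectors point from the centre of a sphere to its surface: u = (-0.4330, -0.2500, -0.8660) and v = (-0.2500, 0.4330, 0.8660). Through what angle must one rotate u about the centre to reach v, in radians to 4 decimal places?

u·v = -0.7500; |u| = 1.0000, |v| = 1.0000.
cos θ = (u·v)/(|u||v|) = -0.7500, so θ = 2.4189 rad.

2.4189 rad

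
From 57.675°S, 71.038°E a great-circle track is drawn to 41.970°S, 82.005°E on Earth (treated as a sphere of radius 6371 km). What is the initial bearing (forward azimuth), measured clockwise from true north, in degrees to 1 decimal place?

Δλ = 10.967° = 0.1914 rad.
y = sin Δλ · cos φ₂ = (0.1902)(0.7435) = 0.1414
x = cos φ₁ sin φ₂ − sin φ₁ cos φ₂ cos Δλ = (0.5347)(-0.6687) − (-0.8450)(0.7435)(0.9817) = 0.2592
θ = atan2(y, x) = 28.62°, so the bearing is 28.6°.

28.6°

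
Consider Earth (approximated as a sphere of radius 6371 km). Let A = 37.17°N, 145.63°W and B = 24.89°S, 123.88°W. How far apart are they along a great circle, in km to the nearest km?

In radians: φ₁ = 0.6487, φ₂ = -0.4344, Δλ = 21.750° = 0.3796 rad.
Haversine: a = sin²(Δφ/2) + cos φ₁ cos φ₂ sin²(Δλ/2) = 0.2657 + (0.7968)(0.9071)(0.0356) = 0.29146.
Central angle c = 2·arcsin(√a) = 1.14056 rad.
Distance = R·c = 6371 × 1.1406 ≈ 7266 km.

7266 km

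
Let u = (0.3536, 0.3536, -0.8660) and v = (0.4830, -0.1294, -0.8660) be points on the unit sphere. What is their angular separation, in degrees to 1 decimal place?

u·v = 0.8750; |u| = 1.0000, |v| = 1.0000.
cos θ = (u·v)/(|u||v|) = 0.8750, so θ = 29.0°.

29.0°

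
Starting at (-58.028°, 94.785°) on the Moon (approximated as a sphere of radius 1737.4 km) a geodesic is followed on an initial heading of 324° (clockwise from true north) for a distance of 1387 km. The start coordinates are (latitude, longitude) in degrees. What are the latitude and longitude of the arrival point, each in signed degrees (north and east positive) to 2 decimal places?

-16.57°, 68.73°

Angular distance δ = d/R = 1387/1737.4 = 0.79832 rad; initial bearing θ = 5.6549 rad.
sin φ₂ = sin φ₁ cos δ + cos φ₁ sin δ cos θ = (-0.8483)(0.6979) + (0.5295)(0.7162)(0.8090) = -0.2852, so φ₂ = -16.57°.
Δλ = atan2(sin θ sin δ cos φ₁, cos δ − sin φ₁ sin φ₂) = atan2(-0.2229, 0.4559) = -26.053°.
λ₂ = 94.785° − 26.053° = 68.73°.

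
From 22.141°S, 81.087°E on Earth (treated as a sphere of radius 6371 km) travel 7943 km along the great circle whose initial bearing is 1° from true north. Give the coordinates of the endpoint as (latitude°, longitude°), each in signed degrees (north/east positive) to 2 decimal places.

Angular distance δ = d/R = 7943/6371 = 1.24674 rad; initial bearing θ = 0.0175 rad.
sin φ₂ = sin φ₁ cos δ + cos φ₁ sin δ cos θ = (-0.3769)(0.3184) + (0.9263)(0.9480)(0.9998) = 0.7579, so φ₂ = 49.28°.
Δλ = atan2(sin θ sin δ cos φ₁, cos δ − sin φ₁ sin φ₂) = atan2(0.0153, 0.6041) = 1.453°.
λ₂ = 81.087° + 1.453° = 82.54°.

49.28°, 82.54°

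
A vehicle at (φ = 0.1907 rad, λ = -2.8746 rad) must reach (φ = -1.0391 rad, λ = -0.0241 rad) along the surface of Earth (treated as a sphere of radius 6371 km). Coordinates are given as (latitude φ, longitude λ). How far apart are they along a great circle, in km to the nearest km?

With latitudes φ₁ = 10.926°, φ₂ = -59.536° and longitude difference Δλ = 163.322°:
cos c = sin φ₁ sin φ₂ + cos φ₁ cos φ₂ cos Δλ = (0.1895)(-0.8619) + (0.9819)(0.5070)(-0.9579) = -0.64024,
so c = arccos(-0.64024) = 2.26561 rad.
Distance = R·c = 6371 × 2.2656 ≈ 14434 km.

14434 km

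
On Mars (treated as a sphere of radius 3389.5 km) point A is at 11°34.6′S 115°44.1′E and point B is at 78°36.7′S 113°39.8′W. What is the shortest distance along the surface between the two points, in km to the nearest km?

5084 km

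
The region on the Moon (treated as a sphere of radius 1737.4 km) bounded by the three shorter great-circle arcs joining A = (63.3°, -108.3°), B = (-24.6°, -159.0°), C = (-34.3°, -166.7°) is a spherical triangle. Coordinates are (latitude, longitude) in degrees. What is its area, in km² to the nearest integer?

Side lengths (central angles): a = 0.2056, b = 1.8849, c = 1.6842 rad; semiperimeter s = 1.8873.
By l'Huilier's theorem, tan(E/4) = √[tan(s/2) tan((s−a)/2) tan((s−b)/2) tan((s−c)/2)], giving spherical excess E = 0.0557 rad.
Area = E·R² = 0.0557 × (1737.4)² ≈ 168094 km².

168094 km²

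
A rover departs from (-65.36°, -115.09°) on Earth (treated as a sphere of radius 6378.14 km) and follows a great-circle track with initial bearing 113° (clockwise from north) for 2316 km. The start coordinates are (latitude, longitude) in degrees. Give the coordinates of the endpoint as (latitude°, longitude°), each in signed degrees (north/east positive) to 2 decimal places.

-65.17°, -63.97°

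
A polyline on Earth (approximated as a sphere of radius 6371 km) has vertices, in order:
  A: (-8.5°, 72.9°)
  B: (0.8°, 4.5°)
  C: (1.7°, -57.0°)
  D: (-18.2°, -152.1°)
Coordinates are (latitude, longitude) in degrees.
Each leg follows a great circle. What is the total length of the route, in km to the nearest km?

Leg A→B: central angle 1.2004 rad, distance 7647.8 km.
Leg B→C: central angle 1.0732 rad, distance 6837.3 km.
Leg C→D: central angle 1.6646 rad, distance 10605.2 km.
Total: 7647.8 + 6837.3 + 10605.2 ≈ 25090 km.

25090 km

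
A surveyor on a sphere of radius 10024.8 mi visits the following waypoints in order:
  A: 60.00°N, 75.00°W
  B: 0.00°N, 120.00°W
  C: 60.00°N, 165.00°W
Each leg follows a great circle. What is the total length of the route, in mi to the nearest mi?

Leg A→B: central angle 1.2094 rad, distance 12124.3 mi.
Leg B→C: central angle 1.2094 rad, distance 12124.3 mi.
Total: 12124.3 + 12124.3 ≈ 24249 mi.

24249 mi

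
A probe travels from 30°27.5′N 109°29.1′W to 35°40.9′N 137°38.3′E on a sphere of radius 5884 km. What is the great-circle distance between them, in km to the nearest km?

In radians: φ₁ = 0.5316, φ₂ = 0.6228, Δλ = -112.877° = -1.9701 rad.
cos c = sin φ₁ sin φ₂ + cos φ₁ cos φ₂ cos Δλ = (0.5069)(0.5833) + (0.8620)(0.8123)(-0.3887) = 0.02348,
so c = arccos(0.02348) = 1.54731 rad.
Distance = R·c = 5884 × 1.5473 ≈ 9104 km.

9104 km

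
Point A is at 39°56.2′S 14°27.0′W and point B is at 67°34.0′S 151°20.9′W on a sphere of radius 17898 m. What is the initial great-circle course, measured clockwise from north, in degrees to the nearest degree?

196°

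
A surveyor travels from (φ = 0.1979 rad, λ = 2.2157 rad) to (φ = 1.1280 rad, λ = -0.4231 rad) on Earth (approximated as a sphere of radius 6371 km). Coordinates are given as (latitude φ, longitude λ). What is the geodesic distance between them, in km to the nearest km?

In radians: φ₁ = 0.1979, φ₂ = 1.1280, Δλ = -151.192° = -2.6388 rad.
Haversine: a = sin²(Δφ/2) + cos φ₁ cos φ₂ sin²(Δλ/2) = 0.2011 + (0.9805)(0.4285)(0.9381) = 0.59523.
Central angle c = 2·arcsin(√a) = 1.76243 rad.
Distance = R·c = 6371 × 1.7624 ≈ 11228 km.

11228 km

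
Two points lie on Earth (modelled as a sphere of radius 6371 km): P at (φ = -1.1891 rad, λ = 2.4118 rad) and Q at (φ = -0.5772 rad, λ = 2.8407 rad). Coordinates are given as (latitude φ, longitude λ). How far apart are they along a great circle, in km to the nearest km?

Let φ₁ = -1.1891 rad, φ₂ = -0.5772 rad, and Δλ = 0.4289 rad.
Haversine: a = sin²(Δφ/2) + cos φ₁ cos φ₂ sin²(Δλ/2) = 0.0907 + (0.3725)(0.8380)(0.0453) = 0.10486.
Central angle c = 2·arcsin(√a) = 0.65952 rad.
Distance = R·c = 6371 × 0.6595 ≈ 4202 km.

4202 km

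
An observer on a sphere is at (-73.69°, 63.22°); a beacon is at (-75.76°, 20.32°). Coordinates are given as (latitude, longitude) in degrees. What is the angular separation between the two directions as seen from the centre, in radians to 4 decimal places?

0.1959 rad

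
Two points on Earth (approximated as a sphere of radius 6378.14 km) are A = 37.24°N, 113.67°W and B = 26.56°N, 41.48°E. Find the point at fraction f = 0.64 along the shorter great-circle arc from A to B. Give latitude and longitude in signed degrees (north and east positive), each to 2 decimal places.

61.74°, 11.91°

The central angle between A and B is δ = 1.9558 rad.
With f = 0.64, the slerp weights are sin((1−f)δ)/sin δ = 0.6985 and sin(fδ)/sin δ = 1.0245.
Weighted sum of the unit vectors: (0.6985)·(-0.3196,-0.7291,0.6052) + (1.0245)·(0.6701,0.5925,0.4471) = (0.4633, 0.0977, 0.8808).
Converting back: φ = atan2(z, √(x²+y²)) = 61.74°, λ = atan2(y, x) = 11.91°.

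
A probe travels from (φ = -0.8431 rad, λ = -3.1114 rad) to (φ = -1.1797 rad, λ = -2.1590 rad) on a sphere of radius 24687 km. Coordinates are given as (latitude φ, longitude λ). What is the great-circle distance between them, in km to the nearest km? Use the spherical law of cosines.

14280 km

In radians: φ₁ = -0.8431, φ₂ = -1.1797, Δλ = 54.569° = 0.9524 rad.
cos c = sin φ₁ sin φ₂ + cos φ₁ cos φ₂ cos Δλ = (-0.7467)(-0.9245) + (0.6652)(0.3812)(0.5797) = 0.83732,
so c = arccos(0.83732) = 0.57843 rad.
Distance = R·c = 24687 × 0.5784 ≈ 14280 km.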